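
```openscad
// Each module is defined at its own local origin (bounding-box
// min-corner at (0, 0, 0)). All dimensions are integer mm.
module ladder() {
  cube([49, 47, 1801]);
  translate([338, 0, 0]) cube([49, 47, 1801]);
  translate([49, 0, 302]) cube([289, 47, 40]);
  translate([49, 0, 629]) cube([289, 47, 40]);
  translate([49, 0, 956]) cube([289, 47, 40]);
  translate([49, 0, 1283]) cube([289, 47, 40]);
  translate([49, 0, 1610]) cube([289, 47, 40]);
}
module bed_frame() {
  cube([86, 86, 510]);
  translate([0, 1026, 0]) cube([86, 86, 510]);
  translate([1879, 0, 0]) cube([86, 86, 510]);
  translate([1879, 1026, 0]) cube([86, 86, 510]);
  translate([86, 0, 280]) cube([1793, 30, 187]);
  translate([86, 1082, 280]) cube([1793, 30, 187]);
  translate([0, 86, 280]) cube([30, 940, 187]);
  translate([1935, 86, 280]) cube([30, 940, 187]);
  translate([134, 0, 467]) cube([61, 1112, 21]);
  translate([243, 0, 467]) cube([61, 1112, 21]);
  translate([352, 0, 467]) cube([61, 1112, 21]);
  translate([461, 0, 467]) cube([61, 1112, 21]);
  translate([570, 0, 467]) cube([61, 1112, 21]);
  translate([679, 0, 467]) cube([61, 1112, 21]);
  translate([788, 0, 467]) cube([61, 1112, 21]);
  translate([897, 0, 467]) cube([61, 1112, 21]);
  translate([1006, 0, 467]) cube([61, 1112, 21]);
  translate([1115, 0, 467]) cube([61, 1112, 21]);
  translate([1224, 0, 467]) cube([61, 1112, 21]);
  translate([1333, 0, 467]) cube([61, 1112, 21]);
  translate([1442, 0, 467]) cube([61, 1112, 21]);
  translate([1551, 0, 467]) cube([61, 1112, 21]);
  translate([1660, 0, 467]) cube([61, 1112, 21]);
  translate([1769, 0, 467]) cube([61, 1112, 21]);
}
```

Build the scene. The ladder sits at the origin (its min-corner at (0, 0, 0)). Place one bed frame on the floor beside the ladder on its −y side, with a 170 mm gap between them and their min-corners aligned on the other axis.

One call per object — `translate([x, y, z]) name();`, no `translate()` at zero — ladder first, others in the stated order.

ladder();
translate([0, -1282, 0]) bed_frame();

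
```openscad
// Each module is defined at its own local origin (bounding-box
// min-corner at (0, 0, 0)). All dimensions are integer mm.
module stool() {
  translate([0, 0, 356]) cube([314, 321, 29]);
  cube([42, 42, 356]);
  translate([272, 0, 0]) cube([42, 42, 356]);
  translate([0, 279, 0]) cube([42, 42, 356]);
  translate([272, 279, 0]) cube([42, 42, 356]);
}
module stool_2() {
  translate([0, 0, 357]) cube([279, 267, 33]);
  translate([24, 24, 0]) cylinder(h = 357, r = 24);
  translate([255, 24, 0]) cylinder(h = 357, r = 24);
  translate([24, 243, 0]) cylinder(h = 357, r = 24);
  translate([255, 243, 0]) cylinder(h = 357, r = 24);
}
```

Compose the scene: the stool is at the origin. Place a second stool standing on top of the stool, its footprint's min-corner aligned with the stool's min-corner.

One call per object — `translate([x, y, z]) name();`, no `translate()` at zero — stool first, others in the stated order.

stool();
translate([0, 0, 385]) stool_2();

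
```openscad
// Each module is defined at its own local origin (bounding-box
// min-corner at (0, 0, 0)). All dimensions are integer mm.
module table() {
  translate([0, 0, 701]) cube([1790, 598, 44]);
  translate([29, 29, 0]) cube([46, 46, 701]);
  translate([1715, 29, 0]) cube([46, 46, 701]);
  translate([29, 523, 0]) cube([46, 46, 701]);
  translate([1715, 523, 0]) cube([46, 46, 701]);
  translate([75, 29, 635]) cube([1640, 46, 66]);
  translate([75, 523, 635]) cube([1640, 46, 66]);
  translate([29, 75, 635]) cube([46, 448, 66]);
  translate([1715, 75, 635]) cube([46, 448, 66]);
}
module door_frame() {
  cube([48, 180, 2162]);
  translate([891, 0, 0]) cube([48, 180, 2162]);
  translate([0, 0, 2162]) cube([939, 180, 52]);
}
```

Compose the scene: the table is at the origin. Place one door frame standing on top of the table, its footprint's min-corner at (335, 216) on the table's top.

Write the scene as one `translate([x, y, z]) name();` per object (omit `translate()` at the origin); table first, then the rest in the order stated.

table();
translate([335, 216, 745]) door_frame();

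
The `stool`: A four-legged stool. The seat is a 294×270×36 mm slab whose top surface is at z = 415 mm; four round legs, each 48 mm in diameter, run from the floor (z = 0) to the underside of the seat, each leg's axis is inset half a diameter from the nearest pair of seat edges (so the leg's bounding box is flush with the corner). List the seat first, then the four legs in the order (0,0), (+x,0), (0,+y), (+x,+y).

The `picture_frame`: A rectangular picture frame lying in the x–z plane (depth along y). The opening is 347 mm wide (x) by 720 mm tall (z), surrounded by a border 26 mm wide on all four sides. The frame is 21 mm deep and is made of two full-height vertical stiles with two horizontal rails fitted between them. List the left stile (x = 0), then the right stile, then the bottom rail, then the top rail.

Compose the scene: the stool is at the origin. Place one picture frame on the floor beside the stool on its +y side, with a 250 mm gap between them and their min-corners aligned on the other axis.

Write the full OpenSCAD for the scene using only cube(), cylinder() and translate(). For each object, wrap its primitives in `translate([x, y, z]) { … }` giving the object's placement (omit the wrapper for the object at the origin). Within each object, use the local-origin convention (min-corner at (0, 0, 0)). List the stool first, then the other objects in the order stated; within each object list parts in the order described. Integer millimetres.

translate([0, 0, 379]) cube([294, 270, 36]);
translate([24, 24, 0]) cylinder(h = 379, r = 24);
translate([270, 24, 0]) cylinder(h = 379, r = 24);
translate([24, 246, 0]) cylinder(h = 379, r = 24);
translate([270, 246, 0]) cylinder(h = 379, r = 24);
translate([0, 520, 0]) {
  cube([26, 21, 772]);
  translate([373, 0, 0]) cube([26, 21, 772]);
  translate([26, 0, 0]) cube([347, 21, 26]);
  translate([26, 0, 746]) cube([347, 21, 26]);
}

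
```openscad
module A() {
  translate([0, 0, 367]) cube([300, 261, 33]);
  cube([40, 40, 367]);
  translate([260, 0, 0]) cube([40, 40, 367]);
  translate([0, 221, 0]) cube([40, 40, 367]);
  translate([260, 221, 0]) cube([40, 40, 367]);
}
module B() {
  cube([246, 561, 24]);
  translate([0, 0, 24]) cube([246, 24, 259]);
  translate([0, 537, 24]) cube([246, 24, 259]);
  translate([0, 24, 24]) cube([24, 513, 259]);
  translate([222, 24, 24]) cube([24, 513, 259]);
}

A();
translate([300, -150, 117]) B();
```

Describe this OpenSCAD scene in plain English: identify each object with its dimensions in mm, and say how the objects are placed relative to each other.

A is a four-legged stool. The seat is a 300×261×33 mm slab whose top surface is at z = 400 mm; four square legs, each 40×40 mm in cross-section, run from the floor (z = 0) to the underside of the seat, each flush with a corner of the seat.

B is an open-topped rectangular box: outside dimensions 246×561×283 mm, with a uniform wall and base thickness of 24 mm. The base is a full 246×561 slab on the floor; four walls sit on top of the base. The front and back walls (the −y and +y sides) span the full width; the two side walls fit between them.

The open box is beside the stool with their tops flush at z = 400.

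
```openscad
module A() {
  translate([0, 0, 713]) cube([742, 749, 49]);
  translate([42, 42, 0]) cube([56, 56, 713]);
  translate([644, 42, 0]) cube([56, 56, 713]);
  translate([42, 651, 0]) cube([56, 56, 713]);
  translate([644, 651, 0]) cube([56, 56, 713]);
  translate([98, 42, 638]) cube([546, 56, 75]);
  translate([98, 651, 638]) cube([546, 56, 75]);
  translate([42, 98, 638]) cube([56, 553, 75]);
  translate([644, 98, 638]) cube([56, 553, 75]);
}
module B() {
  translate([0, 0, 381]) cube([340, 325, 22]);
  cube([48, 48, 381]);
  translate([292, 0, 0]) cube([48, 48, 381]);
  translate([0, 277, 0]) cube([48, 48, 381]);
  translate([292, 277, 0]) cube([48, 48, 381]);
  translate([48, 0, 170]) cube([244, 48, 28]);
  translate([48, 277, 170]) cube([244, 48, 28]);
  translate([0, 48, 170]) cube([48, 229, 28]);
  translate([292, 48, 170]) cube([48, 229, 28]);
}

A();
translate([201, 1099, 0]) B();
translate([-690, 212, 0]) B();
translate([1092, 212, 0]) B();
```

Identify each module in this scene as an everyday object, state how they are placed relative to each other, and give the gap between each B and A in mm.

Each stool's nearest face is 350 mm from the table's bounding box.

A is a table. B is a stool. Three stools sit around the table at the +y, −x, +x sides. The gap between each stool and the table is 350 mm.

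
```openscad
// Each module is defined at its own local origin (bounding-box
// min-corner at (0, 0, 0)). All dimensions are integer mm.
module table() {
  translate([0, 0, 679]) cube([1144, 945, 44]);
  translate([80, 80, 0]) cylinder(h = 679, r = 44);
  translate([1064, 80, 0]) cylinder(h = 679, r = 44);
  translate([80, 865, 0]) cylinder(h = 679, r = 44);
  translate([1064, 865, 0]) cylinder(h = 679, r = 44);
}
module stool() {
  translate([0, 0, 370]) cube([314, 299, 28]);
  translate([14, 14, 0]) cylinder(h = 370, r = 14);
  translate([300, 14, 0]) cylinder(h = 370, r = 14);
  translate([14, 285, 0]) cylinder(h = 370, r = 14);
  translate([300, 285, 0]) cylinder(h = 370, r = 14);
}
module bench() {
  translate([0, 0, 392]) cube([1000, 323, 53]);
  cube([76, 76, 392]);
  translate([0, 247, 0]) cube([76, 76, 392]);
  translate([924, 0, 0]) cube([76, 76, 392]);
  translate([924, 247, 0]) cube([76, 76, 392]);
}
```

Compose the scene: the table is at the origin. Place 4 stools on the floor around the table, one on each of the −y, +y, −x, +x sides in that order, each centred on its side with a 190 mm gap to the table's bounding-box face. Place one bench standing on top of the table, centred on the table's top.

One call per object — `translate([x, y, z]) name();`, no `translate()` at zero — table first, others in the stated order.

table();
translate([415, -489, 0]) stool();
translate([415, 1135, 0]) stool();
translate([-504, 323, 0]) stool();
translate([1334, 323, 0]) stool();
translate([72, 311, 723]) bench();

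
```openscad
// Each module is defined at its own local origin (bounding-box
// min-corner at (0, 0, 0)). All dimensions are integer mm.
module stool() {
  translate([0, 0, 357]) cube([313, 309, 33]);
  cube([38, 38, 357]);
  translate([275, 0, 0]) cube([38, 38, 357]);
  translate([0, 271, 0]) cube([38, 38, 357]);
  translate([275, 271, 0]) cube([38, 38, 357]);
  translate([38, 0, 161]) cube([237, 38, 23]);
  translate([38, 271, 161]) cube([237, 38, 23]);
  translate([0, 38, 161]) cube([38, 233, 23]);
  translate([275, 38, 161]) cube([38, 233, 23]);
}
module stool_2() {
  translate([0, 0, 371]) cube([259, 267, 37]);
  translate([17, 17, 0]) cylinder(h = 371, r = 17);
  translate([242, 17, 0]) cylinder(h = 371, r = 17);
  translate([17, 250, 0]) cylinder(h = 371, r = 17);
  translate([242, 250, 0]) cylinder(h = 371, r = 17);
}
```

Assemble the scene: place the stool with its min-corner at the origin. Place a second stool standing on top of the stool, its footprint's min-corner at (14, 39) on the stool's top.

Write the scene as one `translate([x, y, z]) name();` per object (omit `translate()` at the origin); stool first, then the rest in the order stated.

stool();
translate([14, 39, 390]) stool_2();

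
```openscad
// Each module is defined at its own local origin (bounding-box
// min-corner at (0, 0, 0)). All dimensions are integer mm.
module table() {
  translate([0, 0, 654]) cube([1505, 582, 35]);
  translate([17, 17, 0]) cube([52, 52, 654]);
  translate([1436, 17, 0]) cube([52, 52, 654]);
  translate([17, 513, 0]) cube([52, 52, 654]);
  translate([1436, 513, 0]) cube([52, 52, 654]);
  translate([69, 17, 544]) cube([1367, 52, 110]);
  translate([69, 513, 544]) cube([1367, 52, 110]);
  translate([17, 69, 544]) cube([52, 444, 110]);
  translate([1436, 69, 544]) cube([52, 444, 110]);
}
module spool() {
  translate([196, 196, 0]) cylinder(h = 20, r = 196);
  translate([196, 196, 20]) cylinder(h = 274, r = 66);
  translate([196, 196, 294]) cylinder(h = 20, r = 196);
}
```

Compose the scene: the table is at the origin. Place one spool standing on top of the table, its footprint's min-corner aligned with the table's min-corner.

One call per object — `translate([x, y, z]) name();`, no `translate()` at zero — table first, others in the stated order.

table();
translate([0, 0, 689]) spool();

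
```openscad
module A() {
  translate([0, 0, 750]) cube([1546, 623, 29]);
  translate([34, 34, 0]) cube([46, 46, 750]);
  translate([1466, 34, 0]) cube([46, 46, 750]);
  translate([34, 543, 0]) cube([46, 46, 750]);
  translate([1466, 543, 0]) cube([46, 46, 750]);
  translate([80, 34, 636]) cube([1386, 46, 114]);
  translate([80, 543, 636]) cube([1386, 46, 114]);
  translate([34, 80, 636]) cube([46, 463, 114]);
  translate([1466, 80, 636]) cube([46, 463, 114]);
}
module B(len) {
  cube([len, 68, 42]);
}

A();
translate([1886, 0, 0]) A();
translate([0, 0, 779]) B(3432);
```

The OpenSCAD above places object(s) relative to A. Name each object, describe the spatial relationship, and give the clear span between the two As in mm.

A is a table. B is a beam. A beam spans the tops of two tables. The clear span between the two tables is 340 mm.

Second table starts at x = 1886; first ends at x = 1546; clear span = 1886 − 1546 = 340 mm.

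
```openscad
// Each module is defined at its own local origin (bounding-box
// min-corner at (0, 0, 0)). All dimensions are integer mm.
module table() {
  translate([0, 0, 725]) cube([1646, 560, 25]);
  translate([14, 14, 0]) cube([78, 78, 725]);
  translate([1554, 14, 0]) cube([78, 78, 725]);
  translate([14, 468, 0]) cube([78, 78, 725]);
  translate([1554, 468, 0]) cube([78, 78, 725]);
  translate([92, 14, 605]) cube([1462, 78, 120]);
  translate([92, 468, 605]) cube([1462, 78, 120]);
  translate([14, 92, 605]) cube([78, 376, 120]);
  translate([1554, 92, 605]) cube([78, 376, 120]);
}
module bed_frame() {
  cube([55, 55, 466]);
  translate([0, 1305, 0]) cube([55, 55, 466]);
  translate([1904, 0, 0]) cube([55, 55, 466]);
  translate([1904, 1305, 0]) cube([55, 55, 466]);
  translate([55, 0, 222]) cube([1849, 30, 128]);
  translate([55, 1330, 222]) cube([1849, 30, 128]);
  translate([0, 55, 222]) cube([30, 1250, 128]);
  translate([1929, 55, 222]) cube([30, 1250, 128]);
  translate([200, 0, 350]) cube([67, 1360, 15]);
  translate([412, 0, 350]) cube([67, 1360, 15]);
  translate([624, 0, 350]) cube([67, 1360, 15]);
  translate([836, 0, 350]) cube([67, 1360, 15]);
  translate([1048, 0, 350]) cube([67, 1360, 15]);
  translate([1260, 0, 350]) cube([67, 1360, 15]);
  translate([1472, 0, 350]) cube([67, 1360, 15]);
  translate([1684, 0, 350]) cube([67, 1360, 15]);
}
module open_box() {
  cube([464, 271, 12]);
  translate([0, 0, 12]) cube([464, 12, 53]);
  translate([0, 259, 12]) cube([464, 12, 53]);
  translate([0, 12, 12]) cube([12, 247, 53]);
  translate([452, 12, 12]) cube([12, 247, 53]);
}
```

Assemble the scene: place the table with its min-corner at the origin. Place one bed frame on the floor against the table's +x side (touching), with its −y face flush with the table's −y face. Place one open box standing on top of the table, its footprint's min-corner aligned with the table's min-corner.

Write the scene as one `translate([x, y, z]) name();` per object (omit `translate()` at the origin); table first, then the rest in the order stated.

table();
translate([1646, 0, 0]) bed_frame();
translate([0, 0, 750]) open_box();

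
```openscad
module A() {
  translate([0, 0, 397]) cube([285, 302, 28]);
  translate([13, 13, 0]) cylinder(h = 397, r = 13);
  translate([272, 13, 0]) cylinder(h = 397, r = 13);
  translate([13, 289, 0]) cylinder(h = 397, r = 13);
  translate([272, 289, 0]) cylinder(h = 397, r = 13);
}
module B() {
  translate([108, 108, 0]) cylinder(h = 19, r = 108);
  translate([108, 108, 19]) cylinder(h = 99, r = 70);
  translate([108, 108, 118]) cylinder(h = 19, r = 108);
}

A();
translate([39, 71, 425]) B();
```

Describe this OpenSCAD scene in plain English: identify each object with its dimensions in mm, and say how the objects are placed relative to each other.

A is a four-legged stool. The seat is 285×302 mm, 28 mm thick, top at z = 425 mm. It stands on four round legs, each 26 mm in diameter, from z = 0 to the seat underside, each leg's axis is inset half a diameter from the nearest pair of seat edges (so the leg's bounding box is flush with the corner).

B is a spool: two coaxial disc flanges of radius 108 mm and thickness 19 mm, joined by a core cylinder of radius 70 mm and height 99 mm. The lower flange rests on z = 0 and the three cylinders share a vertical axis.

The spool is on top of the stool.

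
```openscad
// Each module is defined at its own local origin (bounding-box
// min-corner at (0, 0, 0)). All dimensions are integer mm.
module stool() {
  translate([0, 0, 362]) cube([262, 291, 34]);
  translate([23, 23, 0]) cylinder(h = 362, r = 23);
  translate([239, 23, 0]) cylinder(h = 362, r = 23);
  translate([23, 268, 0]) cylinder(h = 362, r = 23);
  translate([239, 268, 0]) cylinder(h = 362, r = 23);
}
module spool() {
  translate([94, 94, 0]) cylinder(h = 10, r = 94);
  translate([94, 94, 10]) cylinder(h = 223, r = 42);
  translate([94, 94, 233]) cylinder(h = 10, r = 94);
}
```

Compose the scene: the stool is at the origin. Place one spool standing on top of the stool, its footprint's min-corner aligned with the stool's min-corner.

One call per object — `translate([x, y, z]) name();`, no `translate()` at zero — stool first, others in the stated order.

stool();
translate([0, 0, 396]) spool();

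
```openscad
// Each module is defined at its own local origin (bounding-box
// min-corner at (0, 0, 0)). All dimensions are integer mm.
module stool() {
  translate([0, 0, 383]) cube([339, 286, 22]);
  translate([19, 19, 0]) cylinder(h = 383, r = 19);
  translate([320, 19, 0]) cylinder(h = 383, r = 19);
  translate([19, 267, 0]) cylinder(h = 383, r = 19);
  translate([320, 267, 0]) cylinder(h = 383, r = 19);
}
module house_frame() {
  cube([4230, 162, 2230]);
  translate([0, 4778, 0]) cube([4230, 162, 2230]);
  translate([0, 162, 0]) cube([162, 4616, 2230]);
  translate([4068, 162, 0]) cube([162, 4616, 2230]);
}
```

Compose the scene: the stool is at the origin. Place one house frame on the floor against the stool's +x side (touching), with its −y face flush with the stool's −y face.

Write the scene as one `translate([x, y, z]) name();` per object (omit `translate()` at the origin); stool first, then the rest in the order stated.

stool();
translate([339, 0, 0]) house_frame();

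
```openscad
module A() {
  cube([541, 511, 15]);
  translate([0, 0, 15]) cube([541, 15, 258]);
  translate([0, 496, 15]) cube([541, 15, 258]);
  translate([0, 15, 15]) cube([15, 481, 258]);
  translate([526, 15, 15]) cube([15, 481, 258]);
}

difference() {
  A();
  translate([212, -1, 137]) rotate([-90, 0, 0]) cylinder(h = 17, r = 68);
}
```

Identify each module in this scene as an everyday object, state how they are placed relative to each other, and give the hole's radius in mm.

A is an open box. The open box has a circular hole through its front wall. The hole's radius is 68 mm.

The subtracted cylinder has r = 68 mm.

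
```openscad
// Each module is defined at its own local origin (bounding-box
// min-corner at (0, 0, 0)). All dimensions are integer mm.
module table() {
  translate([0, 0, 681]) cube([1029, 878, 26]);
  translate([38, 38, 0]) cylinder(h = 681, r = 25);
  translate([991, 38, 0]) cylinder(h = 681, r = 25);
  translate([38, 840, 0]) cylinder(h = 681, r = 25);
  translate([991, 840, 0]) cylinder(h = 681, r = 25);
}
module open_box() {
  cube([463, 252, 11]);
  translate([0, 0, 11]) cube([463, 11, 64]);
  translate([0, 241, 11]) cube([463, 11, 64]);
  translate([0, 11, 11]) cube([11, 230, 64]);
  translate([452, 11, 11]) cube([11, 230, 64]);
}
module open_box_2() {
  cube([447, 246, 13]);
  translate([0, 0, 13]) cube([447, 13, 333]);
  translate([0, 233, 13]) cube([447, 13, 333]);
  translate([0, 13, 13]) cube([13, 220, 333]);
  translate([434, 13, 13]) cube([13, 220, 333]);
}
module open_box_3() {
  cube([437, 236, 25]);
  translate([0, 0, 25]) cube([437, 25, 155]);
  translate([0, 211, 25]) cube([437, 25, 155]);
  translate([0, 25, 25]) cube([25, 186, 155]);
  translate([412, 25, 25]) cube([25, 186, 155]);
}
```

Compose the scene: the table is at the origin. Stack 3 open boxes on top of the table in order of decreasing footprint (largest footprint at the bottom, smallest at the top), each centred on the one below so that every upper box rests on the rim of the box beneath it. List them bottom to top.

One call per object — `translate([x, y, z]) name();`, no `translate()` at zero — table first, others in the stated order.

table();
translate([283, 313, 707]) open_box();
translate([291, 316, 782]) open_box_2();
translate([296, 321, 1128]) open_box_3();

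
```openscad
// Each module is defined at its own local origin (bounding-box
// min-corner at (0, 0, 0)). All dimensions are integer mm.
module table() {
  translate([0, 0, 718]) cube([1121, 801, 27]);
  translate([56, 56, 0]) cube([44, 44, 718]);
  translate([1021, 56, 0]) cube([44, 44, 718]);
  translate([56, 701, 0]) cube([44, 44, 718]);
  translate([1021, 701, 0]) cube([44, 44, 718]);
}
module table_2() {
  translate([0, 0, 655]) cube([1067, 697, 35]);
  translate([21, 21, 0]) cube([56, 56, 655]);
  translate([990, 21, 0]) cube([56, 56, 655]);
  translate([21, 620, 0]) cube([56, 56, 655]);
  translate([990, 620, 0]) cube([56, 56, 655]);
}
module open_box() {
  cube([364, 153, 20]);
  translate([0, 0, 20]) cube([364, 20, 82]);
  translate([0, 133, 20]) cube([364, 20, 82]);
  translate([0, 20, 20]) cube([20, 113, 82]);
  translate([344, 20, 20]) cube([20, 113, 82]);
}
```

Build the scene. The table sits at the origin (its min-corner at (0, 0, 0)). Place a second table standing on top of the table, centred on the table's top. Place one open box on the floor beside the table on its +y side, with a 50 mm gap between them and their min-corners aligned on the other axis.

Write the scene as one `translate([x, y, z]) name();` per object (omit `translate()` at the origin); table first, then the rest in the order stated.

table();
translate([27, 52, 745]) table_2();
translate([0, 851, 0]) open_box();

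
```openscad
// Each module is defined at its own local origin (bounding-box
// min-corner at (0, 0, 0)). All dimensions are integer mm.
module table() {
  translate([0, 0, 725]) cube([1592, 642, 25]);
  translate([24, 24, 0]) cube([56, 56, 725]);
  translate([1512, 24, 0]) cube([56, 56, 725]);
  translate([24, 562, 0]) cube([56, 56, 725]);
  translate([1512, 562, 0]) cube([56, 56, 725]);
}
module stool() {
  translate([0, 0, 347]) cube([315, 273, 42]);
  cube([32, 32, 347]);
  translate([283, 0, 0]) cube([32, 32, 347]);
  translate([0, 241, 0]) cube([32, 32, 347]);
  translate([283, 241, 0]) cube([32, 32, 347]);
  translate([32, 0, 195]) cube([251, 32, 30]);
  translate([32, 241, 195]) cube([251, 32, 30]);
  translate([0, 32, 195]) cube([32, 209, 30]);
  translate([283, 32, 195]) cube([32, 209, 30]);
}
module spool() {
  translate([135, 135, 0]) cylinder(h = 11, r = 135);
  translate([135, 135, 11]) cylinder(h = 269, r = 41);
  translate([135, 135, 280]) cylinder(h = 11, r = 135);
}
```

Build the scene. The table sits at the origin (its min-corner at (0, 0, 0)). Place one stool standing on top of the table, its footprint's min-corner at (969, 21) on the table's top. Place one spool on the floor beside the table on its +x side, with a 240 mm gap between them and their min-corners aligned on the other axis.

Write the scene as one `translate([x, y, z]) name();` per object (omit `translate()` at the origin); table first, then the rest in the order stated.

table();
translate([969, 21, 750]) stool();
translate([1832, 0, 0]) spool();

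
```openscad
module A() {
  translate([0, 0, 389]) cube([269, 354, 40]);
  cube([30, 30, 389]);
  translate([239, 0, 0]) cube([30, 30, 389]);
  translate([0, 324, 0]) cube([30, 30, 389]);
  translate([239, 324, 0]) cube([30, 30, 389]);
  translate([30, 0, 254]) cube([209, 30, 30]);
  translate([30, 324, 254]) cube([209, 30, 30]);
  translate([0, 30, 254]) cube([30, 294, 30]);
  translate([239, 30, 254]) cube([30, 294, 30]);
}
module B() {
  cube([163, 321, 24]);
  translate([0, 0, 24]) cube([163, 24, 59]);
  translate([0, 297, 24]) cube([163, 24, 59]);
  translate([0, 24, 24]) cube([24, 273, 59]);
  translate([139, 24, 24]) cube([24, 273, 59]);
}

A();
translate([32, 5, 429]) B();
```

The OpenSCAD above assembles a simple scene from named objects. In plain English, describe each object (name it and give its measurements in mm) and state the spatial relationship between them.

A is a simple wooden stool: a rectangular seat 269 mm (x) by 354 mm (y), 40 mm thick, top face at z = 429 mm, on four square legs, each 30×30 mm in cross-section. The legs rest on z = 0, each flush with a corner of the seat. Four stretchers, 30 mm wide and 30 mm tall, connect adjacent legs with their undersides at z = 254 mm, each running between the inner faces of the legs it joins and aligned with the legs' outer faces on the other axis.

B is an open-topped rectangular box: outside dimensions 163×321×83 mm, with a uniform wall and base thickness of 24 mm. The base is a full 163×321 slab on the floor; four walls sit on top of the base. The front and back walls (the −y and +y sides) span the full width; the two side walls fit between them.

The open box is on top of the stool.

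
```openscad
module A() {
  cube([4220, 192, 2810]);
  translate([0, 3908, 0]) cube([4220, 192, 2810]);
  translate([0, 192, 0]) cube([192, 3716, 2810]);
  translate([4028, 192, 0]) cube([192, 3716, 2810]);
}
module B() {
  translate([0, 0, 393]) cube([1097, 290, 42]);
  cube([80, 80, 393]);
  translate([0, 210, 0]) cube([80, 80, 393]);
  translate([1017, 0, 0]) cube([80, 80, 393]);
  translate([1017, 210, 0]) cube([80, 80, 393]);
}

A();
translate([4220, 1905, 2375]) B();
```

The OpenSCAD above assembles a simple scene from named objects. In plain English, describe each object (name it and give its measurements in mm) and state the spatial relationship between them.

A is a box-shaped house frame (walls only): outside footprint 4220×4100 mm, wall height 2810 mm, wall thickness 192 mm. The two y-facing walls run the full x-width; the two x-facing walls fit between the inner faces of the y-facing walls.

B is a long wooden bench with a 1097 mm (x) × 290 mm (y) seat, 42 mm thick, its top surface 435 mm above the floor. Four 80 mm square legs at the seat corners, flush with the edges, run from z = 0 to the seat underside.

The bench is beside the house frame with their tops flush at z = 2810.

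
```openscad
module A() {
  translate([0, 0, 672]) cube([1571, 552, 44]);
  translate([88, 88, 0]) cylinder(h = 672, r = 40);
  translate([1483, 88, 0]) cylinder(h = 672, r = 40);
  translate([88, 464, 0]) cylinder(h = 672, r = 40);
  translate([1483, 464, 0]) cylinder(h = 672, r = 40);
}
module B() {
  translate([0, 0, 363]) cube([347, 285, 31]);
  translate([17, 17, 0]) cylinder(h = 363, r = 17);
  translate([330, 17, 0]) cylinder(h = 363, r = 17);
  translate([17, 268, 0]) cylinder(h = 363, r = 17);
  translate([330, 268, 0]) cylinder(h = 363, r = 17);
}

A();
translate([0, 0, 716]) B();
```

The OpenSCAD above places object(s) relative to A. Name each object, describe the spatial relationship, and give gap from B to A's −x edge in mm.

The stool's min-x is at 0; the table's min-x is 0; gap = 0 mm.

A is a table. B is a stool. The stool is on top of the table. The gap from the stool to the table's −x edge is 0 mm.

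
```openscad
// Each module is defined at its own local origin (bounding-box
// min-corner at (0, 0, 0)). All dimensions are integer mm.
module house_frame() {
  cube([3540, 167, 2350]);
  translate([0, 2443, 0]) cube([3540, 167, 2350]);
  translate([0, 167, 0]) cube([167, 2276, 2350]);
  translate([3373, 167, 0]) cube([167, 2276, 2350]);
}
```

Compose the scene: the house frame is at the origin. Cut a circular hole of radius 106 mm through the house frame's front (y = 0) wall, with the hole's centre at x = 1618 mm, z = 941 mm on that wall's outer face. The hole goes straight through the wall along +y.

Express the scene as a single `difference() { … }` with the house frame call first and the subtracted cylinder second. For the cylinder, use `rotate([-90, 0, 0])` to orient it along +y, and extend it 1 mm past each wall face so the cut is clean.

difference() {
  house_frame();
  translate([1618, -1, 941]) rotate([-90, 0, 0]) cylinder(h = 169, r = 106);
}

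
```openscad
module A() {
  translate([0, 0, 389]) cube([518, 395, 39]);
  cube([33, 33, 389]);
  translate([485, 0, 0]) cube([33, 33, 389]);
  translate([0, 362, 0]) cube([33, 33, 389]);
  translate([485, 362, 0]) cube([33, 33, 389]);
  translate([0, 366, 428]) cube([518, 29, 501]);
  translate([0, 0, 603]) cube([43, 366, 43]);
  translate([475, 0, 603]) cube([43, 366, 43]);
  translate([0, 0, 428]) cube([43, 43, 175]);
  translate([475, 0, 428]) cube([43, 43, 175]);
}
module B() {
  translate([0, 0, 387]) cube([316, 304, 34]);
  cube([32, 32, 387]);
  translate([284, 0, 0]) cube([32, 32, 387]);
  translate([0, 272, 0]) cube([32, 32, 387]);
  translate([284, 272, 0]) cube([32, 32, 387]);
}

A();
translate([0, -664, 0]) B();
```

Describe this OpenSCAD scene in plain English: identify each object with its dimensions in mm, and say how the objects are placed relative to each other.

A is a chair: 518×395 mm seat, 39 mm thick, top at z = 428 mm, on four 33 mm square corner legs flush with the seat edges. A 29 mm thick backrest slab spans the full seat width, extending 501 mm above the seat top, its back face flush with the seat's +y edge. Two armrests of 43×43 mm section run along each side from the seat's front edge to the front of the backrest, top faces 218 mm above the seat top and outer faces flush with the seat's x-edges; a 43×43 mm post under the front of each armrest stands on the seat at the front corner.

B is a four-legged stool. The seat is a 316×304×34 mm slab whose top surface is at z = 421 mm; four square legs, each 32×32 mm in cross-section, run from the floor (z = 0) to the underside of the seat, each flush with a corner of the seat.

The stool is on the floor beside the chair on its −y side.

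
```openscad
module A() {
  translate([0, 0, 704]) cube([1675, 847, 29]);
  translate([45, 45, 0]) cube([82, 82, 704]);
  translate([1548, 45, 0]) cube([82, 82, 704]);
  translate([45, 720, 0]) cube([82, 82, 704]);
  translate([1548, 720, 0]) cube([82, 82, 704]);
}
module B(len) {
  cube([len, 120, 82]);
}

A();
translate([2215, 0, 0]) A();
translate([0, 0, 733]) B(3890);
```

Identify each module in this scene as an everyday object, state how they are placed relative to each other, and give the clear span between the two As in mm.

Second table starts at x = 2215; first ends at x = 1675; clear span = 2215 − 1675 = 540 mm.

A is a table. B is a beam. A beam spans the tops of two tables. The clear span between the two tables is 540 mm.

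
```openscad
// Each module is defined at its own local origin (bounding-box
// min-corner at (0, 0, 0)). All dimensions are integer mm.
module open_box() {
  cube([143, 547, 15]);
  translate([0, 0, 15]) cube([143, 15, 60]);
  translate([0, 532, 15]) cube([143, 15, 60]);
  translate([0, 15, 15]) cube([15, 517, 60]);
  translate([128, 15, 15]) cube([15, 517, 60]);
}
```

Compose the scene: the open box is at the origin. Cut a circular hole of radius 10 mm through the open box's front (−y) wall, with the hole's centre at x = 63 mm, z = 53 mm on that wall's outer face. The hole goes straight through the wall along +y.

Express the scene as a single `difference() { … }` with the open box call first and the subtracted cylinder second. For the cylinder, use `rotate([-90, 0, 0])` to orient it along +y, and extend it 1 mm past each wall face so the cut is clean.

difference() {
  open_box();
  translate([63, -1, 53]) rotate([-90, 0, 0]) cylinder(h = 17, r = 10);
}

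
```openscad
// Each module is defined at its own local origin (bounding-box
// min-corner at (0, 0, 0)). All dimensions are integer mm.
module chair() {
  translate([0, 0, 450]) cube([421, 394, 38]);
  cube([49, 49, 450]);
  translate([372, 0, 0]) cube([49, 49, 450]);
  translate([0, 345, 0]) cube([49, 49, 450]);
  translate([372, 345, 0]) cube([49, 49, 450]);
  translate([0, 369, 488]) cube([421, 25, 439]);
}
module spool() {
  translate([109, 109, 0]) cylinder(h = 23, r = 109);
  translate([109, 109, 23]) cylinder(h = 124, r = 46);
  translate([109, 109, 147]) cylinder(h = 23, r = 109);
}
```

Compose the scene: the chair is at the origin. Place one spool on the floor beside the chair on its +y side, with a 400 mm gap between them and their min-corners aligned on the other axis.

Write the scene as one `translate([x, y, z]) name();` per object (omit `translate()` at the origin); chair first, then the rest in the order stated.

chair();
translate([0, 794, 0]) spool();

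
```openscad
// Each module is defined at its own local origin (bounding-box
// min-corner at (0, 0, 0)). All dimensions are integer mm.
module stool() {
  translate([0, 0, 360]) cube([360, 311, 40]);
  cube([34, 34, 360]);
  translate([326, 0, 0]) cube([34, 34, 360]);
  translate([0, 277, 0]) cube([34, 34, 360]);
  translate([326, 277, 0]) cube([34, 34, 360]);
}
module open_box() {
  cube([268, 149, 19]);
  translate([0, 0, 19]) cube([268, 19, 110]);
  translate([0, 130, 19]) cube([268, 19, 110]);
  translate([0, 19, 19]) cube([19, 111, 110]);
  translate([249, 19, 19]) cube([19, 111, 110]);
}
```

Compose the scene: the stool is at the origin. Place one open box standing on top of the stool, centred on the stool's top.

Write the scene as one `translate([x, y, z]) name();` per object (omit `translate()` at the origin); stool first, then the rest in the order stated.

stool();
translate([46, 81, 400]) open_box();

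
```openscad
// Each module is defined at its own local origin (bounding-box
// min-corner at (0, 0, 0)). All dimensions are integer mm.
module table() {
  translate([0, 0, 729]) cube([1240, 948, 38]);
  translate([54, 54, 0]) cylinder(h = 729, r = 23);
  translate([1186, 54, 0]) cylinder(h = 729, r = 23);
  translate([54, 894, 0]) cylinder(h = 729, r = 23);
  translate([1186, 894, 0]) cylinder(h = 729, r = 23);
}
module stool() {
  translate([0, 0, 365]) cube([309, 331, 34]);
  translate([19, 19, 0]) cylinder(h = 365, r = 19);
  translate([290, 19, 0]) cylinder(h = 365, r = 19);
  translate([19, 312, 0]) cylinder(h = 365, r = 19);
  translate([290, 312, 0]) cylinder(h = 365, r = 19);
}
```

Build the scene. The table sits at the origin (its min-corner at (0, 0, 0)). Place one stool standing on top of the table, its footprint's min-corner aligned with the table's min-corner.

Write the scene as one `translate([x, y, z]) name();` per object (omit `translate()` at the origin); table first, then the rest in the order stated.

table();
translate([0, 0, 767]) stool();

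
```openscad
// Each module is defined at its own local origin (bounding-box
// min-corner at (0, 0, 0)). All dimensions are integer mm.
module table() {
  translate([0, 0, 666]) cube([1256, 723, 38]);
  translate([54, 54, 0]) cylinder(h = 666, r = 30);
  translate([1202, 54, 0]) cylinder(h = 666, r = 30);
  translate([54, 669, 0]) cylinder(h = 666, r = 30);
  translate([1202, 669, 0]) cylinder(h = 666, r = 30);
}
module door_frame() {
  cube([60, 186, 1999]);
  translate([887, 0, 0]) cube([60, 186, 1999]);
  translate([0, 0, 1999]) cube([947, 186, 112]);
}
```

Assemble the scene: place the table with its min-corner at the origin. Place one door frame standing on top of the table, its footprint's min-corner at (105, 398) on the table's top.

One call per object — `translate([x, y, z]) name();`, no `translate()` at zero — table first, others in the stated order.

table();
translate([105, 398, 704]) door_frame();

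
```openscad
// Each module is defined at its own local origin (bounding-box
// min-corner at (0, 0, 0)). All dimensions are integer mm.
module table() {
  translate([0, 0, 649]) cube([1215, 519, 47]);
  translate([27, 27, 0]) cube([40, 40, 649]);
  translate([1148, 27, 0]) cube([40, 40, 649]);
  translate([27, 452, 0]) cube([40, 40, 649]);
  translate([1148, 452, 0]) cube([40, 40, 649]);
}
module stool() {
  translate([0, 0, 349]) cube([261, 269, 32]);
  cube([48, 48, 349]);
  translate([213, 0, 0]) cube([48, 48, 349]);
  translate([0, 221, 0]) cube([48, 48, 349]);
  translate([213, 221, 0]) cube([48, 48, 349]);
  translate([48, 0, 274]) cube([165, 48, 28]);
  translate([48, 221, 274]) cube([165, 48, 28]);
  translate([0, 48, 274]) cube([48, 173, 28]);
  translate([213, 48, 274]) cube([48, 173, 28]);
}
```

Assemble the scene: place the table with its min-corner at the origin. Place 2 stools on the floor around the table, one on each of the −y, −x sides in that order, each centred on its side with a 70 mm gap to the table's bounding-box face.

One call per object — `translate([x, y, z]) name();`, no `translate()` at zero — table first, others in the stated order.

table();
translate([477, -339, 0]) stool();
translate([-331, 125, 0]) stool();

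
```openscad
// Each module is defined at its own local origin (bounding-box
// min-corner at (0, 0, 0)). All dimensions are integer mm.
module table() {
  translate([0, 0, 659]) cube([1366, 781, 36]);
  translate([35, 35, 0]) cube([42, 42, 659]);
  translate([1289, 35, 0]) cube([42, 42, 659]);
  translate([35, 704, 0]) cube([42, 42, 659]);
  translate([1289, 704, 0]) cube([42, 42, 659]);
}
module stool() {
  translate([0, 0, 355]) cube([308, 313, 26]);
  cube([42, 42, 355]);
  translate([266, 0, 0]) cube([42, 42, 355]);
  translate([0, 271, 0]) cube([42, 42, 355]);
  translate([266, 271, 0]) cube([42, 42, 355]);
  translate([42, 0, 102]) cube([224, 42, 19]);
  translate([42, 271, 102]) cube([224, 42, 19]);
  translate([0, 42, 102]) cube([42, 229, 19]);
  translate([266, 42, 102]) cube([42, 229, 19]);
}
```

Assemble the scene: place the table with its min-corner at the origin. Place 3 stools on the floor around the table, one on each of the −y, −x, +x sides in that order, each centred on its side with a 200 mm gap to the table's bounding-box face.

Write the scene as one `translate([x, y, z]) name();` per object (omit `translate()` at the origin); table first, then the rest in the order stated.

table();
translate([529, -513, 0]) stool();
translate([-508, 234, 0]) stool();
translate([1566, 234, 0]) stool();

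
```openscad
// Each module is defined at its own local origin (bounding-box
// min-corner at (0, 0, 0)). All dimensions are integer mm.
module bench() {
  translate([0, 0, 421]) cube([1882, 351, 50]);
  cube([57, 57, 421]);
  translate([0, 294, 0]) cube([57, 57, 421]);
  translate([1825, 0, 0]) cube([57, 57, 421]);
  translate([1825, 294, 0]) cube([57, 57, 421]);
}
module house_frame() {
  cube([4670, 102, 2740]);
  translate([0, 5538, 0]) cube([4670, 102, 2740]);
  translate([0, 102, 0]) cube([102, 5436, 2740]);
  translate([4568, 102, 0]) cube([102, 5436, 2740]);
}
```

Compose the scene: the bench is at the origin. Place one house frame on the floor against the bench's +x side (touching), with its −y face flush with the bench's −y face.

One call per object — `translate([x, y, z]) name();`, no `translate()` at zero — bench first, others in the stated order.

bench();
translate([1882, 0, 0]) house_frame();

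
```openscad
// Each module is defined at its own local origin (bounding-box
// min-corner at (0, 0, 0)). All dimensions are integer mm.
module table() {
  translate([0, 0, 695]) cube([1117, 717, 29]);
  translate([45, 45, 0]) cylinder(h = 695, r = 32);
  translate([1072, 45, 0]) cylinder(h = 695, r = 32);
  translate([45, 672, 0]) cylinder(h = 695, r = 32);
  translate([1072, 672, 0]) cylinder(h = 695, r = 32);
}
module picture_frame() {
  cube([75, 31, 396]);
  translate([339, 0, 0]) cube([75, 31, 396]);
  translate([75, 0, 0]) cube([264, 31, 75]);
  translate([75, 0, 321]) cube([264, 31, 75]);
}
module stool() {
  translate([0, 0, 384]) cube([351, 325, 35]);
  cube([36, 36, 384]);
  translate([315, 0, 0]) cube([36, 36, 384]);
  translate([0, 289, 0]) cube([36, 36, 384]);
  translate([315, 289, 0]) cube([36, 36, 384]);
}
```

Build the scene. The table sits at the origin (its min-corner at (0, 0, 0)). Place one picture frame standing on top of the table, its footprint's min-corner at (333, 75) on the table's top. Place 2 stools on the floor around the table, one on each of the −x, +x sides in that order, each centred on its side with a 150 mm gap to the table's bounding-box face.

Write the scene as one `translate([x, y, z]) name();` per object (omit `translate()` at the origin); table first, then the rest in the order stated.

table();
translate([333, 75, 724]) picture_frame();
translate([-501, 196, 0]) stool();
translate([1267, 196, 0]) stool();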